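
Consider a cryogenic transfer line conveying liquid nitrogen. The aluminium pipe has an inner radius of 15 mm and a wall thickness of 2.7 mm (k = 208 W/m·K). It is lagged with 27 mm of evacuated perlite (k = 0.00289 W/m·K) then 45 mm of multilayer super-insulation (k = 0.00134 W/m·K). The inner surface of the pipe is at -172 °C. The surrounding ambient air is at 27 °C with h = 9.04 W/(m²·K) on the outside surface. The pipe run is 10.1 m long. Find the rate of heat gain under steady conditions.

Per-layer cylindrical resistances, series-summed:
R_aluminium pipe wall = ln(17.7/15)/(2π×208×10.1) = 1.254×10^-5 K/W
R_evacuated perlite = ln(44.7/17.7)/(2π×0.00289×10.1) = 5.051 K/W
R_multilayer super-insulation = ln(89.7/44.7)/(2π×0.00134×10.1) = 8.191 K/W
R_outer film = 1/(h_o·2πr_oL) = 1/(9.04×2π×0.0897×10.1) = 0.01943 K/W
R_total = 13.26 K/W
Q = ΔT/R_total = 199/13.26

Q ≈ 15 W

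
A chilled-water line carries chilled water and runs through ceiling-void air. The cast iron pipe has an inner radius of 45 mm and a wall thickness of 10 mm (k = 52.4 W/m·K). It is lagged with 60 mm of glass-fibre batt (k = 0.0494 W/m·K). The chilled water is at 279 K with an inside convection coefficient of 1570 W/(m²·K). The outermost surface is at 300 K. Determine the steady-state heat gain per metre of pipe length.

q′ ≈ 8.83 W/m

Cylindrical conduction, so R = ln(r₂/r₁)/(2πkL) per layer, in series:
R_inner film = 1/(h_i·2πr₁L) = 1/(1570×2π×0.045×1) = 0.002253 K/W
R_cast iron pipe wall = ln(55/45)/(2π×52.4×1) = 6.095×10^-4 K/W
R_glass-fibre batt = ln(115/55)/(2π×0.0494×1) = 2.376 K/W
R_total = 2.379 K/W
Q = ΔT/R_total = 21/2.379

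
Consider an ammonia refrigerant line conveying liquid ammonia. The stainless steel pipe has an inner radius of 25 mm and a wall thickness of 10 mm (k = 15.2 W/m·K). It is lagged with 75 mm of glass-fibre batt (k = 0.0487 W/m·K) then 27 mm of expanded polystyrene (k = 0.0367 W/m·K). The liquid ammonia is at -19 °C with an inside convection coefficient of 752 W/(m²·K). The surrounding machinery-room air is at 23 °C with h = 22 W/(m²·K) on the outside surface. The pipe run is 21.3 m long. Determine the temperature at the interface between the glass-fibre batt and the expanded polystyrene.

T ≈ 14.1 °C

For a radial system each layer contributes R = ln(r_out/r_in)/(2πkL); films add R = 1/(hA).
R_inner film = 1/(h_i·2πr₁L) = 1/(752×2π×0.025×21.3) = 3.975×10^-4 K/W
R_stainless steel pipe wall = ln(35/25)/(2π×15.2×21.3) = 1.654×10^-4 K/W
R_glass-fibre batt = ln(110/35)/(2π×0.0487×21.3) = 0.1757 K/W
R_expanded polystyrene = ln(137/110)/(2π×0.0367×21.3) = 0.04469 K/W
R_outer film = 1/(h_o·2πr_oL) = 1/(22×2π×0.137×21.3) = 0.002479 K/W
R_total = 0.2234 K/W
Q = ΔT/R_total = 42/0.2234
Q = 188 W
T_interface = T_inner + Q·ΣR(inner→interface) = -19 + 188×0.1763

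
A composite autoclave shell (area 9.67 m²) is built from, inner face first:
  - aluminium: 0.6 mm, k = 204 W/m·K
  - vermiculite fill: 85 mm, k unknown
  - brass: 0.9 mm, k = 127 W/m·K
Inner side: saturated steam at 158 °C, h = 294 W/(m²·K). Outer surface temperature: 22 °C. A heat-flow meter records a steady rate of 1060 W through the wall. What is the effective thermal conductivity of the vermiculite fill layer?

k ≈ 0.0687 W/(m·K)

Using the resistance-network approach (series):
R_inner film = 1/(h_i·A) = 1/(294×9.67) = 3.517×10^-4 K/W
R_aluminium = L/(kA) = 0.0006/(204×9.67) = 3.042×10^-7 K/W
R_brass = L/(kA) = 0.0009/(127×9.67) = 7.328×10^-7 K/W
Sum of known resistances R_other = 3.528×10^-4 K/W
Total R = ΔT/Q = 136/1060 = 0.1283 K/W
R_vermiculite fill = R_total − R_other = 0.1279 K/W
k = L/(R·A) = 0.085/(0.1279×9.67)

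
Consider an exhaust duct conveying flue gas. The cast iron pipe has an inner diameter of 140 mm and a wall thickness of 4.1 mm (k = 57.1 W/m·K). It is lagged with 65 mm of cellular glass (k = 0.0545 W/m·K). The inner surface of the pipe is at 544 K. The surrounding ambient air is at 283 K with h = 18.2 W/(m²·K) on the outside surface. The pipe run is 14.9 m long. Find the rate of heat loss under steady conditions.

Q ≈ 2040 W

For a radial system each layer contributes R = ln(r_out/r_in)/(2πkL); films add R = 1/(hA).
R_cast iron pipe wall = ln(74.1/70)/(2π×57.1×14.9) = 1.065×10^-5 K/W
R_cellular glass = ln(139.1/74.1)/(2π×0.0545×14.9) = 0.1234 K/W
R_outer film = 1/(h_o·2πr_oL) = 1/(18.2×2π×0.1391×14.9) = 0.004219 K/W
R_total = 0.1277 K/W
Q = ΔT/R_total = 261/0.1277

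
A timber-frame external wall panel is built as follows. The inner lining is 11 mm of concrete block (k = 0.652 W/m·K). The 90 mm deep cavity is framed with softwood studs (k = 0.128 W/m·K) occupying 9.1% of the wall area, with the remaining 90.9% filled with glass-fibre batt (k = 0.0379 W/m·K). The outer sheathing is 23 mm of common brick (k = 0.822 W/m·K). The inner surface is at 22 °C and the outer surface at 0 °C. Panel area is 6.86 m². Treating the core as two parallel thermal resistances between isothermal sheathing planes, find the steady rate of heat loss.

Q ≈ 75.6 W

Sheathing layers in series; stud and cavity paths in parallel between them.
R_inner = 0.011/(0.652×6.86) = 0.002459 K/W
R_stud  = 0.09/(0.128×0.091×6.86) = 1.126 K/W
R_cav   = 0.09/(0.0379×0.909×6.86) = 0.3808 K/W
1/R_core = 1/R_stud + 1/R_cav → R_core = 0.2846 K/W
R_outer = 0.023/(0.822×6.86) = 0.004079 K/W
R_total = 0.2911 K/W
Q = ΔT/R_total = 22/0.2911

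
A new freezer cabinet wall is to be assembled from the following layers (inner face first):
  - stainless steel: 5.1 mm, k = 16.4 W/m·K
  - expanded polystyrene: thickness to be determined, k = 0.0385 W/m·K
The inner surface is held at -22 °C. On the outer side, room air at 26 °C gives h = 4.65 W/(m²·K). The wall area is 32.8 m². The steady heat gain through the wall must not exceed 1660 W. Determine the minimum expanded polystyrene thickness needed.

Thermal resistances in series:
R_stainless steel = L/(kA) = 0.0051/(16.4×32.8) = 9.481×10^-6 K/W
R_outer film = 1/(h_o·A) = 1/(4.65×32.8) = 0.006557 K/W
Sum of the known resistances R_other = 0.006566 K/W
Required total resistance R_tot = ΔT/Q_allow = 48/1660 = 0.02892 K/W
R_expanded polystyrene = R_tot − R_other = 0.02235 K/W
L = R·k·A = 0.02235×0.0385×32.8

L ≈ 28.2 mm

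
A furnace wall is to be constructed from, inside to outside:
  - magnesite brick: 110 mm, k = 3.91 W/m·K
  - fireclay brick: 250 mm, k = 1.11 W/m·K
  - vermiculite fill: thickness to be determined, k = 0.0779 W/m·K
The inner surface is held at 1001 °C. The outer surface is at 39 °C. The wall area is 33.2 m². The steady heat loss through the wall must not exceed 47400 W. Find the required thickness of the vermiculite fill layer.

Thermal resistances in series:
R_magnesite brick = L/(kA) = 0.11/(3.91×33.2) = 8.474×10^-4 K/W
R_fireclay brick = L/(kA) = 0.25/(1.11×33.2) = 0.006784 K/W
Sum of the known resistances R_other = 0.007631 K/W
Required total resistance R_tot = ΔT/Q_allow = 962/47400 = 0.0203 K/W
R_vermiculite fill = R_tot − R_other = 0.01266 K/W
L = R·k·A = 0.01266×0.0779×33.2

L ≈ 32.8 mm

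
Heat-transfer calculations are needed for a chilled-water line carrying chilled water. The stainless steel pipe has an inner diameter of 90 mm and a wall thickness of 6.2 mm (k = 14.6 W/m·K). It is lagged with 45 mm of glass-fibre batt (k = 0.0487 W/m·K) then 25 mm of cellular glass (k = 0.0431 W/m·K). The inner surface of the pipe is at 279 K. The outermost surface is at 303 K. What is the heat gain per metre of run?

q′ ≈ 8.23 W/m

Cylindrical conduction, so R = ln(r₂/r₁)/(2πkL) per layer, in series:
R_stainless steel pipe wall = ln(51.2/45)/(2π×14.6×1) = 0.001407 K/W
R_glass-fibre batt = ln(96.2/51.2)/(2π×0.0487×1) = 2.061 K/W
R_cellular glass = ln(121.2/96.2)/(2π×0.0431×1) = 0.8531 K/W
R_total = 2.916 K/W
Q = ΔT/R_total = 24/2.916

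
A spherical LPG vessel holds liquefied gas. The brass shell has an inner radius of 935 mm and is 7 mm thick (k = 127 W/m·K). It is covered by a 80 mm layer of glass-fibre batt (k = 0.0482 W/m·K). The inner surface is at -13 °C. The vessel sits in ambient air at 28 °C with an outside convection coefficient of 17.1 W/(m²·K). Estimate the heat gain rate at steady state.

Spherical conduction: R = (1/r_in − 1/r_out)/(4πk) per layer; series-sum.
R_brass shell = (1/0.935 − 1/0.942)/(4π×127) = 4.98×10^-6 K/W
R_glass-fibre batt = (1/0.942 − 1/1.022)/(4π×0.0482) = 0.1372 K/W
R_outer film = 1/(h·4πr_o²) = 1/(17.1×4π×1.022²) = 0.004455 K/W
R_total = 0.1417 K/W
Q = ΔT/R_total = 41/0.1417

Q ≈ 289 W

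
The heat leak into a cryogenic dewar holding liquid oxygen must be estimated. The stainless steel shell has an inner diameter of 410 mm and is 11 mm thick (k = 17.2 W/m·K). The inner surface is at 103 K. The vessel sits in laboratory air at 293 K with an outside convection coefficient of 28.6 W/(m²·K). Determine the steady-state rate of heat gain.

Q ≈ 3130 W

Spherical conduction: R = (1/r_in − 1/r_out)/(4πk) per layer; series-sum.
R_stainless steel shell = (1/0.205 − 1/0.216)/(4π×17.2) = 0.001149 K/W
R_outer film = 1/(h·4πr_o²) = 1/(28.6×4π×0.216²) = 0.05964 K/W
R_total = 0.06079 K/W
Q = ΔT/R_total = 190/0.06079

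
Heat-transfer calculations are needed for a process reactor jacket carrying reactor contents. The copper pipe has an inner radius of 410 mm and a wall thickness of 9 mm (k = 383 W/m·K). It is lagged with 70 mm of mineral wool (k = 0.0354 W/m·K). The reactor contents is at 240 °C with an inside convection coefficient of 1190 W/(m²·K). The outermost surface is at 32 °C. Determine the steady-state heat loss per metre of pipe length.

Cylindrical conduction, so R = ln(r₂/r₁)/(2πkL) per layer, in series:
R_inner film = 1/(h_i·2πr₁L) = 1/(1190×2π×0.41×1) = 3.262×10^-4 K/W
R_copper pipe wall = ln(419/410)/(2π×383×1) = 9.023×10^-6 K/W
R_mineral wool = ln(489/419)/(2π×0.0354×1) = 0.6946 K/W
R_total = 0.6949 K/W
Q = ΔT/R_total = 208/0.6949

q′ ≈ 299 W/m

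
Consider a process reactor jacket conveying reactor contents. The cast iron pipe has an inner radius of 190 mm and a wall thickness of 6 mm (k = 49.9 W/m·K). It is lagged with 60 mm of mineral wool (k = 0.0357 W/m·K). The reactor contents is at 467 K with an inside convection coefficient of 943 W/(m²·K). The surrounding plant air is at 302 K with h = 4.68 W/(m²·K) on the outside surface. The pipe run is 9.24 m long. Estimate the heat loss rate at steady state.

Cylindrical conduction, so R = ln(r₂/r₁)/(2πkL) per layer, in series:
R_inner film = 1/(h_i·2πr₁L) = 1/(943×2π×0.19×9.24) = 9.614×10^-5 K/W
R_cast iron pipe wall = ln(196/190)/(2π×49.9×9.24) = 1.073×10^-5 K/W
R_mineral wool = ln(256/196)/(2π×0.0357×9.24) = 0.1289 K/W
R_outer film = 1/(h_o·2πr_oL) = 1/(4.68×2π×0.256×9.24) = 0.01438 K/W
R_total = 0.1433 K/W
Q = ΔT/R_total = 165/0.1433

Q ≈ 1150 W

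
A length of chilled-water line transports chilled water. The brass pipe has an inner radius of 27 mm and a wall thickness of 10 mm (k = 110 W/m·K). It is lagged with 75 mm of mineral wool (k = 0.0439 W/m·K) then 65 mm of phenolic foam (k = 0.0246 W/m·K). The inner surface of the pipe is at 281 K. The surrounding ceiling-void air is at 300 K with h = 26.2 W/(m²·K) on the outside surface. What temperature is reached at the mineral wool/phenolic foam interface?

Radial resistances (cylindrical: R_cond = ln(r_o/r_i)/(2πkL), R_conv = 1/(h·2πrL)):
R_brass pipe wall = ln(37/27)/(2π×110×1) = 4.559×10^-4 K/W
R_mineral wool = ln(112/37)/(2π×0.0439×1) = 4.015 K/W
R_phenolic foam = ln(177/112)/(2π×0.0246×1) = 2.961 K/W
R_outer film = 1/(h_o·2πr_oL) = 1/(26.2×2π×0.177×1) = 0.03432 K/W
R_total = 7.011 K/W
Q = ΔT/R_total = 19/7.011
Q = 2.71 W/m
T_interface = T_inner + Q·ΣR(inner→interface) = 281 + 2.71×4.016

T ≈ 292 K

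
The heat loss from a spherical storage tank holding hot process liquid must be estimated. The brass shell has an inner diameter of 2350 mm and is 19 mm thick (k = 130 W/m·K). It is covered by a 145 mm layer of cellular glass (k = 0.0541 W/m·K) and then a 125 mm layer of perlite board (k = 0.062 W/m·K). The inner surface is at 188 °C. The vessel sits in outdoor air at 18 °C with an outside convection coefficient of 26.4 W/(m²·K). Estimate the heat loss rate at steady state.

Radial (spherical) resistances in series:
R_brass shell = (1/1.175 − 1/1.194)/(4π×130) = 8.29×10^-6 K/W
R_cellular glass = (1/1.194 − 1/1.339)/(4π×0.0541) = 0.1334 K/W
R_perlite board = (1/1.339 − 1/1.464)/(4π×0.062) = 0.08184 K/W
R_outer film = 1/(h·4πr_o²) = 1/(26.4×4π×1.464²) = 0.001406 K/W
R_total = 0.2167 K/W
Q = ΔT/R_total = 170/0.2167

Q ≈ 785 W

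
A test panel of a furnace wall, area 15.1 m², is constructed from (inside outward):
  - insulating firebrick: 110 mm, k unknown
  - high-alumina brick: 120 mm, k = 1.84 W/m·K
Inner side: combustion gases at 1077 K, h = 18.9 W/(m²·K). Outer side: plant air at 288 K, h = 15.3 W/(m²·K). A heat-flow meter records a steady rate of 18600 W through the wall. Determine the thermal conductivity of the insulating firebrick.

k ≈ 0.241 W/(m·K)

Series thermal resistances:
R_inner film = 1/(h_i·A) = 1/(18.9×15.1) = 0.003504 K/W
R_high-alumina brick = L/(kA) = 0.12/(1.84×15.1) = 0.004319 K/W
R_outer film = 1/(h_o·A) = 1/(15.3×15.1) = 0.004328 K/W
Sum of known resistances R_other = 0.01215 K/W
Total R = ΔT/Q = 789/18600 = 0.04242 K/W
R_insulating firebrick = R_total − R_other = 0.03027 K/W
k = L/(R·A) = 0.11/(0.03027×15.1)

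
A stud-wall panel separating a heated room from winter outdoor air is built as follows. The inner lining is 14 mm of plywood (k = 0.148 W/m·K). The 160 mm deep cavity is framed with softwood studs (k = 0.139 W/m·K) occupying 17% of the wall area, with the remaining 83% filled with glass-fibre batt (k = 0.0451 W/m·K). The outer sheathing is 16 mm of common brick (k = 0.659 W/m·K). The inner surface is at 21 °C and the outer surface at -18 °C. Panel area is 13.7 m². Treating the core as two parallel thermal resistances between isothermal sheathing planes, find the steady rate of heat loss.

Sheathing layers in series; stud and cavity paths in parallel between them.
R_inner = 0.014/(0.148×13.7) = 0.006905 K/W
R_stud  = 0.16/(0.139×0.17×13.7) = 0.4942 K/W
R_cav   = 0.16/(0.0451×0.83×13.7) = 0.312 K/W
1/R_core = 1/R_stud + 1/R_cav → R_core = 0.1913 K/W
R_outer = 0.016/(0.659×13.7) = 0.001772 K/W
R_total = 0.1999 K/W
Q = ΔT/R_total = 39/0.1999

Q ≈ 195 W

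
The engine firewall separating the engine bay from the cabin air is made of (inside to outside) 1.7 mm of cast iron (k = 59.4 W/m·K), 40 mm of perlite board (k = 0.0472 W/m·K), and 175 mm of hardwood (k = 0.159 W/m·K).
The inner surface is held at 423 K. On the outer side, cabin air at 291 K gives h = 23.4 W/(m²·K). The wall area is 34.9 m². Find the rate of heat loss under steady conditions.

Thermal resistances in series:
R_cast iron = L/(kA) = 0.0017/(59.4×34.9) = 8.2×10^-7 K/W
R_perlite board = L/(kA) = 0.04/(0.0472×34.9) = 0.02428 K/W
R_hardwood = L/(kA) = 0.175/(0.159×34.9) = 0.03154 K/W
R_outer film = 1/(h_o·A) = 1/(23.4×34.9) = 0.001224 K/W
R_total = 0.05704 K/W
Q = ΔT / R_total = 132 / 0.05704

Q ≈ 2310 W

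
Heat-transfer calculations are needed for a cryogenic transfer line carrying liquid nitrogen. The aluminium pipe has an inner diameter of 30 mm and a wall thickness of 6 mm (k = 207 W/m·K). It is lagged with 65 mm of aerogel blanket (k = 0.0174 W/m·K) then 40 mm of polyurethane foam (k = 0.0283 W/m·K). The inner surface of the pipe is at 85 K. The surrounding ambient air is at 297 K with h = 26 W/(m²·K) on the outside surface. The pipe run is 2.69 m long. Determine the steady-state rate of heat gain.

Cylindrical conduction, so R = ln(r₂/r₁)/(2πkL) per layer, in series:
R_aluminium pipe wall = ln(21/15)/(2π×207×2.69) = 9.617×10^-5 K/W
R_aerogel blanket = ln(86/21)/(2π×0.0174×2.69) = 4.794 K/W
R_polyurethane foam = ln(126/86)/(2π×0.0283×2.69) = 0.7985 K/W
R_outer film = 1/(h_o·2πr_oL) = 1/(26×2π×0.126×2.69) = 0.01806 K/W
R_total = 5.61 K/W
Q = ΔT/R_total = 212/5.61

Q ≈ 37.8 W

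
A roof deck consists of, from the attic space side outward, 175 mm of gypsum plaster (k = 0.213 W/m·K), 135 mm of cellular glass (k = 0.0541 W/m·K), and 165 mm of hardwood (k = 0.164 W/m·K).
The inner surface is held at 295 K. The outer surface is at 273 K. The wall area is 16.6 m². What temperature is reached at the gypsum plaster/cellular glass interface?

T ≈ 291 K

Model the wall as resistances in series:
R_gypsum plaster = L/(kA) = 0.175/(0.213×16.6) = 0.04949 K/W
R_cellular glass = L/(kA) = 0.135/(0.0541×16.6) = 0.1503 K/W
R_hardwood = L/(kA) = 0.165/(0.164×16.6) = 0.06061 K/W
R_total = 0.2604 K/W;  Q = ΔT/R_total = 22/0.2604 = 84.48 W
T_interface = T_inner − Q·ΣR(inner→interface) = 295 − 84.5×0.04949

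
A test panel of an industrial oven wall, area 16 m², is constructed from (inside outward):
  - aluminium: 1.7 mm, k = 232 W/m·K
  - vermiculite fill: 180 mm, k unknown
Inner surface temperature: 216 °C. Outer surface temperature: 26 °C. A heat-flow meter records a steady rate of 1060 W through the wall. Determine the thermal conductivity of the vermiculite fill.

Thermal resistances in series:
R_aluminium = L/(kA) = 0.0017/(232×16) = 4.58×10^-7 K/W
Sum of known resistances R_other = 4.58×10^-7 K/W
Total R = ΔT/Q = 190/1060 = 0.1792 K/W
R_vermiculite fill = R_total − R_other = 0.1792 K/W
k = L/(R·A) = 0.18/(0.1792×16)

k ≈ 0.0628 W/(m·K)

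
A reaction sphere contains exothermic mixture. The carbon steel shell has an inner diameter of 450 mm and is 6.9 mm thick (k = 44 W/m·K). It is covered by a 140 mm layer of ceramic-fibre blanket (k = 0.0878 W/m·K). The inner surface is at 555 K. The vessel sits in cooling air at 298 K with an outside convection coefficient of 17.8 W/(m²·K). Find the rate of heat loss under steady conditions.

Q ≈ 171 W

Radial (spherical) resistances in series:
R_carbon steel shell = (1/0.225 − 1/0.2319)/(4π×44) = 2.392×10^-4 K/W
R_ceramic-fibre blanket = (1/0.2319 − 1/0.3719)/(4π×0.0878) = 1.471 K/W
R_outer film = 1/(h·4πr_o²) = 1/(17.8×4π×0.3719²) = 0.03232 K/W
R_total = 1.504 K/W
Q = ΔT/R_total = 257/1.504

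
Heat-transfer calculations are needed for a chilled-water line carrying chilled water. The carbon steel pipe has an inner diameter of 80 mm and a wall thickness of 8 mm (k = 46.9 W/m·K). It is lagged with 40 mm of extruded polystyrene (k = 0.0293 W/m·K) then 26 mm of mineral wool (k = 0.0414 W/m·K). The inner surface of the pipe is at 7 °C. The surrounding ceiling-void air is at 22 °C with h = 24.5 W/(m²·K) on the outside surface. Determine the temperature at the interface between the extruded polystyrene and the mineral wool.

T ≈ 18.4 °C

Cylindrical conduction, so R = ln(r₂/r₁)/(2πkL) per layer, in series:
R_carbon steel pipe wall = ln(48/40)/(2π×46.9×1) = 6.187×10^-4 K/W
R_extruded polystyrene = ln(88/48)/(2π×0.0293×1) = 3.292 K/W
R_mineral wool = ln(114/88)/(2π×0.0414×1) = 0.9951 K/W
R_outer film = 1/(h_o·2πr_oL) = 1/(24.5×2π×0.114×1) = 0.05698 K/W
R_total = 4.345 K/W
Q = ΔT/R_total = 15/4.345
Q = 3.45 W/m
T_interface = T_inner + Q·ΣR(inner→interface) = 7 + 3.45×3.293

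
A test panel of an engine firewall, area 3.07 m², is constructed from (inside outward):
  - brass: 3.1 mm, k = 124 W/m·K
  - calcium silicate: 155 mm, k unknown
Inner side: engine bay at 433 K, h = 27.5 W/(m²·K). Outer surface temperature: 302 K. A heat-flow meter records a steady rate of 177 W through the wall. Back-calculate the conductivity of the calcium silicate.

k ≈ 0.0693 W/(m·K)

Treating each layer as a thermal resistance in series:
R_inner film = 1/(h_i·A) = 1/(27.5×3.07) = 0.01184 K/W
R_brass = L/(kA) = 0.0031/(124×3.07) = 8.143×10^-6 K/W
Sum of known resistances R_other = 0.01185 K/W
Total R = ΔT/Q = 131/177 = 0.7401 K/W
R_calcium silicate = R_total − R_other = 0.7283 K/W
k = L/(R·A) = 0.155/(0.7283×3.07)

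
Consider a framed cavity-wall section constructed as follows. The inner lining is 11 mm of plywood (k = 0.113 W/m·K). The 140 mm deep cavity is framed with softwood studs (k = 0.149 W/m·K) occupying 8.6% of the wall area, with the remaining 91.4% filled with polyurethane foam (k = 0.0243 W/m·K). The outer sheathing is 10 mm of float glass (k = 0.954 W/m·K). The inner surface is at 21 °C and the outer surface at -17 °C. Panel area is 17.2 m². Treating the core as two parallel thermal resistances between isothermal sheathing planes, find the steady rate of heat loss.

Q ≈ 159 W

Sheathing layers in series; stud and cavity paths in parallel between them.
R_inner = 0.011/(0.113×17.2) = 0.00566 K/W
R_stud  = 0.14/(0.149×0.086×17.2) = 0.6352 K/W
R_cav   = 0.14/(0.0243×0.914×17.2) = 0.3665 K/W
1/R_core = 1/R_stud + 1/R_cav → R_core = 0.2324 K/W
R_outer = 0.01/(0.954×17.2) = 6.094×10^-4 K/W
R_total = 0.2387 K/W
Q = ΔT/R_total = 38/0.2387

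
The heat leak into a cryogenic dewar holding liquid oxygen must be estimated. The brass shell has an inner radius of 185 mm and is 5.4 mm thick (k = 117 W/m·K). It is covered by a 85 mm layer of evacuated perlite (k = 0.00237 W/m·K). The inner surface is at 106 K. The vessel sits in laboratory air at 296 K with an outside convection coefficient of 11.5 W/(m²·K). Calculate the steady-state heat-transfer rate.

Each spherical layer contributes R = (1/r_i − 1/r_o)/(4πk):
R_brass shell = (1/0.185 − 1/0.1904)/(4π×117) = 1.043×10^-4 K/W
R_evacuated perlite = (1/0.1904 − 1/0.2754)/(4π×0.00237) = 54.43 K/W
R_outer film = 1/(h·4πr_o²) = 1/(11.5×4π×0.2754²) = 0.09124 K/W
R_total = 54.52 K/W
Q = ΔT/R_total = 190/54.52

Q ≈ 3.48 W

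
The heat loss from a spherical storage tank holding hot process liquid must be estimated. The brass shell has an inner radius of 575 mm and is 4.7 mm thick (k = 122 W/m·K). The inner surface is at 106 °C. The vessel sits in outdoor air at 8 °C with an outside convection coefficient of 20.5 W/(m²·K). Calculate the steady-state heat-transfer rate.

For a spherical shell R = (1/r₁ − 1/r₂)/(4πk); film R = 1/(h·4πr²). In series:
R_brass shell = (1/0.575 − 1/0.5797)/(4π×122) = 9.197×10^-6 K/W
R_outer film = 1/(h·4πr_o²) = 1/(20.5×4π×0.5797²) = 0.01155 K/W
R_total = 0.01156 K/W
Q = ΔT/R_total = 98/0.01156

Q ≈ 8480 W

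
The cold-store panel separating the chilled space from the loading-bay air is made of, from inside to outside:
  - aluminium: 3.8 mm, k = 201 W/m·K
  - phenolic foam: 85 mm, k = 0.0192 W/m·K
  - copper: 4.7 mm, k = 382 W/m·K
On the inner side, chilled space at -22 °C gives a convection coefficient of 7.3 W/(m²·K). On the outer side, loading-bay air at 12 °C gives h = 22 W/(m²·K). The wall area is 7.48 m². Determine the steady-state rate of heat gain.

Q ≈ 55.2 W

Series thermal resistances:
R_inner film = 1/(h_i·A) = 1/(7.3×7.48) = 0.01831 K/W
R_aluminium = L/(kA) = 0.0038/(201×7.48) = 2.527×10^-6 K/W
R_phenolic foam = L/(kA) = 0.085/(0.0192×7.48) = 0.5919 K/W
R_copper = L/(kA) = 0.0047/(382×7.48) = 1.645×10^-6 K/W
R_outer film = 1/(h_o·A) = 1/(22×7.48) = 0.006077 K/W
R_total = 0.6163 K/W
Q = ΔT / R_total = 34 / 0.6163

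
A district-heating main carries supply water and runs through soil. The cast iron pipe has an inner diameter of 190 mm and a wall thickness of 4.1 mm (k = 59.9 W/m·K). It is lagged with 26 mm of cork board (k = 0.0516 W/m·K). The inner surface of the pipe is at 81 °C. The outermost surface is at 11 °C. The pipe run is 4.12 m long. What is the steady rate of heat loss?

Treating each annulus and film as a series resistance:
R_cast iron pipe wall = ln(99.1/95)/(2π×59.9×4.12) = 2.725×10^-5 K/W
R_cork board = ln(125.1/99.1)/(2π×0.0516×4.12) = 0.1744 K/W
R_total = 0.1744 K/W
Q = ΔT/R_total = 70/0.1744

Q ≈ 401 W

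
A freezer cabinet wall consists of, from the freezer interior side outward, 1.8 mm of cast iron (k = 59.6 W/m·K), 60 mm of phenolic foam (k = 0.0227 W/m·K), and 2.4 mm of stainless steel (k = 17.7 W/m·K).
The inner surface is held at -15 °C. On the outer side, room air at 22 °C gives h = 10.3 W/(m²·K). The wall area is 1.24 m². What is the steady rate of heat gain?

Thermal resistances in series:
R_cast iron = L/(kA) = 0.0018/(59.6×1.24) = 2.436×10^-5 K/W
R_phenolic foam = L/(kA) = 0.06/(0.0227×1.24) = 2.132 K/W
R_stainless steel = L/(kA) = 0.0024/(17.7×1.24) = 1.093×10^-4 K/W
R_outer film = 1/(h_o·A) = 1/(10.3×1.24) = 0.0783 K/W
R_total = 2.21 K/W
Q = ΔT / R_total = 37 / 2.21

Q ≈ 16.7 W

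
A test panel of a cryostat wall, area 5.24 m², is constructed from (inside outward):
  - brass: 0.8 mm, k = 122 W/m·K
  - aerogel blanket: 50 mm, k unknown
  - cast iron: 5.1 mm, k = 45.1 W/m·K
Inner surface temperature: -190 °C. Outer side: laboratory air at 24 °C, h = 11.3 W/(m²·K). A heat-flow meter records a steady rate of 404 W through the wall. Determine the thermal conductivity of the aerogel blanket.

k ≈ 0.0186 W/(m·K)

Thermal resistances in series:
R_brass = L/(kA) = 0.0008/(122×5.24) = 1.251×10^-6 K/W
R_cast iron = L/(kA) = 0.0051/(45.1×5.24) = 2.158×10^-5 K/W
R_outer film = 1/(h_o·A) = 1/(11.3×5.24) = 0.01689 K/W
Sum of known resistances R_other = 0.01691 K/W
Total R = ΔT/Q = 214/404 = 0.5297 K/W
R_aerogel blanket = R_total − R_other = 0.5128 K/W
k = L/(R·A) = 0.05/(0.5128×5.24)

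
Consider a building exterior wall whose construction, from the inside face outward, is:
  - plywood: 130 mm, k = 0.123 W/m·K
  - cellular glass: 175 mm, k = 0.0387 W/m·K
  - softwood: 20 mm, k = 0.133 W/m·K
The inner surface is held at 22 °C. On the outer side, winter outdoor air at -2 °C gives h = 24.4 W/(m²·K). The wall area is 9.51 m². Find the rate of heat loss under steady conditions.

Q ≈ 39.6 W

Model the wall as resistances in series:
R_plywood = L/(kA) = 0.13/(0.123×9.51) = 0.1111 K/W
R_cellular glass = L/(kA) = 0.175/(0.0387×9.51) = 0.4755 K/W
R_softwood = L/(kA) = 0.02/(0.133×9.51) = 0.01581 K/W
R_outer film = 1/(h_o·A) = 1/(24.4×9.51) = 0.00431 K/W
R_total = 0.6068 K/W
Q = ΔT / R_total = 24 / 0.6068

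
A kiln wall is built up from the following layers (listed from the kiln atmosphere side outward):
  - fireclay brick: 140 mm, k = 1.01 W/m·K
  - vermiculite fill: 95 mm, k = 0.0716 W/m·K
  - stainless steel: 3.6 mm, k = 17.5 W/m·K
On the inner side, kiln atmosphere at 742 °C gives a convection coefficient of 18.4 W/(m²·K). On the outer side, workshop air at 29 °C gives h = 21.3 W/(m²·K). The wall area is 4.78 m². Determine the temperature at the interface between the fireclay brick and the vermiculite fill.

Series thermal resistances:
R_inner film = 1/(h_i·A) = 1/(18.4×4.78) = 0.01137 K/W
R_fireclay brick = L/(kA) = 0.14/(1.01×4.78) = 0.029 K/W
R_vermiculite fill = L/(kA) = 0.095/(0.0716×4.78) = 0.2776 K/W
R_stainless steel = L/(kA) = 0.0036/(17.5×4.78) = 4.304×10^-5 K/W
R_outer film = 1/(h_o·A) = 1/(21.3×4.78) = 0.009822 K/W
R_total = 0.3278 K/W;  Q = ΔT/R_total = 713/0.3278 = 2175 W
T_interface = T_inner − Q·ΣR(inner→interface) = 742 − 2180×0.04037

T ≈ 654 °C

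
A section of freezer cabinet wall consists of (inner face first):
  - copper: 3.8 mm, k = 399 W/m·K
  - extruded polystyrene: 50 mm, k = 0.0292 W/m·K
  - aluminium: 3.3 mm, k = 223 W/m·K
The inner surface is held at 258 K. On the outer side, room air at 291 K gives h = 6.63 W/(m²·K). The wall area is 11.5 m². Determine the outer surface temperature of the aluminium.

Model the wall as resistances in series:
R_copper = L/(kA) = 0.0038/(399×11.5) = 8.282×10^-7 K/W
R_extruded polystyrene = L/(kA) = 0.05/(0.0292×11.5) = 0.1489 K/W
R_aluminium = L/(kA) = 0.0033/(223×11.5) = 1.287×10^-6 K/W
R_outer film = 1/(h_o·A) = 1/(6.63×11.5) = 0.01312 K/W
R_total = 0.162 K/W;  Q = ΔT/R_total = 33/0.162 = 203.7 W
T_interface = T_inner + Q·ΣR(inner→interface) = 258 + 204×0.1489

T ≈ 288 K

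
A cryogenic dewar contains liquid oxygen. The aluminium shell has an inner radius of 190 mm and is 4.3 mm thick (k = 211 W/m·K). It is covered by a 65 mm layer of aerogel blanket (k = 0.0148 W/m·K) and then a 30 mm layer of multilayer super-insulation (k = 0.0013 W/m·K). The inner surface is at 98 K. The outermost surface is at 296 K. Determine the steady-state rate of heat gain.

Q ≈ 6.3 W

Spherical conduction: R = (1/r_in − 1/r_out)/(4πk) per layer; series-sum.
R_aluminium shell = (1/0.19 − 1/0.1943)/(4π×211) = 4.393×10^-5 K/W
R_aerogel blanket = (1/0.1943 − 1/0.2593)/(4π×0.0148) = 6.937 K/W
R_multilayer super-insulation = (1/0.2593 − 1/0.2893)/(4π×0.0013) = 24.48 K/W
R_total = 31.42 K/W
Q = ΔT/R_total = 198/31.42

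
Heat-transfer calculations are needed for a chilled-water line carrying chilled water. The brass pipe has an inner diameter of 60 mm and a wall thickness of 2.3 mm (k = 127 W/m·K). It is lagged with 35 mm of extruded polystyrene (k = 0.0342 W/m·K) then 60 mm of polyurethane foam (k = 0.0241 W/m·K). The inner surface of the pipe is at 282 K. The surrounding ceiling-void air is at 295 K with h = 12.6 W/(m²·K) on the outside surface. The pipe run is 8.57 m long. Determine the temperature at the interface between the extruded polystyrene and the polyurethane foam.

Treating each annulus and film as a series resistance:
R_brass pipe wall = ln(32.3/30)/(2π×127×8.57) = 1.08×10^-5 K/W
R_extruded polystyrene = ln(67.3/32.3)/(2π×0.0342×8.57) = 0.3986 K/W
R_polyurethane foam = ln(127.3/67.3)/(2π×0.0241×8.57) = 0.4912 K/W
R_outer film = 1/(h_o·2πr_oL) = 1/(12.6×2π×0.1273×8.57) = 0.01158 K/W
R_total = 0.9014 K/W
Q = ΔT/R_total = 13/0.9014
Q = 14.4 W
T_interface = T_inner + Q·ΣR(inner→interface) = 282 + 14.4×0.3986

T ≈ 288 K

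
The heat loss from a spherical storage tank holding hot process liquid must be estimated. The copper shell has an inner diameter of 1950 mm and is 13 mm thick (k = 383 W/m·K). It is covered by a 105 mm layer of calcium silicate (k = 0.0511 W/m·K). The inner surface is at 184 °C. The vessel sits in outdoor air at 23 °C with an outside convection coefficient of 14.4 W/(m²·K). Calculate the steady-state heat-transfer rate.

Q ≈ 1030 W

Spherical conduction: R = (1/r_in − 1/r_out)/(4πk) per layer; series-sum.
R_copper shell = (1/0.975 − 1/0.988)/(4π×383) = 2.804×10^-6 K/W
R_calcium silicate = (1/0.988 − 1/1.093)/(4π×0.0511) = 0.1514 K/W
R_outer film = 1/(h·4πr_o²) = 1/(14.4×4π×1.093²) = 0.004626 K/W
R_total = 0.156 K/W
Q = ΔT/R_total = 161/0.156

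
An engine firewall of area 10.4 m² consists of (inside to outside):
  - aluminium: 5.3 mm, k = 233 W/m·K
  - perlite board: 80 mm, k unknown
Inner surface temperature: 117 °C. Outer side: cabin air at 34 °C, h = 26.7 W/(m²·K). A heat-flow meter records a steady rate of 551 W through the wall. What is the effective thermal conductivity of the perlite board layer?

Thermal resistances in series:
R_aluminium = L/(kA) = 0.0053/(233×10.4) = 2.187×10^-6 K/W
R_outer film = 1/(h_o·A) = 1/(26.7×10.4) = 0.003601 K/W
Sum of known resistances R_other = 0.003603 K/W
Total R = ΔT/Q = 83/551 = 0.1506 K/W
R_perlite board = R_total − R_other = 0.147 K/W
k = L/(R·A) = 0.08/(0.147×10.4)

k ≈ 0.0523 W/(m·K)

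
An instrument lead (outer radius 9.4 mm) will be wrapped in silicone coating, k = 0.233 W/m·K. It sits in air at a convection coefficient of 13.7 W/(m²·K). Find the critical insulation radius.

r_cr ≈ 17 mm

For a cylinder r_cr = k/h = 0.233/13.7
r_cr = 17 mm; since the bare radius (9.4 mm) is below r_cr, adding a thin layer of insulation will *increase* heat loss.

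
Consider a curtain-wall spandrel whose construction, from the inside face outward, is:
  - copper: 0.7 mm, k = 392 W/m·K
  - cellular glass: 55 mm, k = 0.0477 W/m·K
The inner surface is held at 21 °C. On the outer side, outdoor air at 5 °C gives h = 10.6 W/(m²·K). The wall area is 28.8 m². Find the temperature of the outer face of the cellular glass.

Treating each layer as a thermal resistance in series:
R_copper = L/(kA) = 0.0007/(392×28.8) = 6.2×10^-8 K/W
R_cellular glass = L/(kA) = 0.055/(0.0477×28.8) = 0.04004 K/W
R_outer film = 1/(h_o·A) = 1/(10.6×28.8) = 0.003276 K/W
R_total = 0.04331 K/W;  Q = ΔT/R_total = 16/0.04331 = 369.4 W
T_interface = T_inner − Q·ΣR(inner→interface) = 21 − 369×0.04004

T ≈ 6.21 °C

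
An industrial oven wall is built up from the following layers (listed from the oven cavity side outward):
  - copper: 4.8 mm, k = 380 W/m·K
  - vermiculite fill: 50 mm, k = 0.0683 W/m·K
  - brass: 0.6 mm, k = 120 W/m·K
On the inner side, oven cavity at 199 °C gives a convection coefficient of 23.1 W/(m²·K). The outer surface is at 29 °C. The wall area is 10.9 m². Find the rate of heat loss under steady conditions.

Q ≈ 2390 W

Using the resistance-network approach (series):
R_inner film = 1/(h_i·A) = 1/(23.1×10.9) = 0.003972 K/W
R_copper = L/(kA) = 0.0048/(380×10.9) = 1.159×10^-6 K/W
R_vermiculite fill = L/(kA) = 0.05/(0.0683×10.9) = 0.06716 K/W
R_brass = L/(kA) = 0.0006/(120×10.9) = 4.587×10^-7 K/W
R_total = 0.07114 K/W
Q = ΔT / R_total = 170 / 0.07114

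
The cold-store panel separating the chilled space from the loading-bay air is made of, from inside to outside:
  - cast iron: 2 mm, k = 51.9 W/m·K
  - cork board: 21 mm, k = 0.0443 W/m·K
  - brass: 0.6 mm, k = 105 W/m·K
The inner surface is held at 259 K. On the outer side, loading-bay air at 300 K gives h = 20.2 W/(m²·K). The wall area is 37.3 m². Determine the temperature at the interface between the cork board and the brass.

Model the wall as resistances in series:
R_cast iron = L/(kA) = 0.002/(51.9×37.3) = 1.033×10^-6 K/W
R_cork board = L/(kA) = 0.021/(0.0443×37.3) = 0.01271 K/W
R_brass = L/(kA) = 0.0006/(105×37.3) = 1.532×10^-7 K/W
R_outer film = 1/(h_o·A) = 1/(20.2×37.3) = 0.001327 K/W
R_total = 0.01404 K/W;  Q = ΔT/R_total = 41/0.01404 = 2921 W
T_interface = T_inner + Q·ΣR(inner→interface) = 259 + 2920×0.01271

T ≈ 296 K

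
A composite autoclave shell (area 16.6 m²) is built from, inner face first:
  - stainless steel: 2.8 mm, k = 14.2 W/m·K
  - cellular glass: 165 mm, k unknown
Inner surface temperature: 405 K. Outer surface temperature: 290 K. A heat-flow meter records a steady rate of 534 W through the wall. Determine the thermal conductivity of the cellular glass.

Series thermal resistances:
R_stainless steel = L/(kA) = 0.0028/(14.2×16.6) = 1.188×10^-5 K/W
Sum of known resistances R_other = 1.188×10^-5 K/W
Total R = ΔT/Q = 115/534 = 0.2154 K/W
R_cellular glass = R_total − R_other = 0.2153 K/W
k = L/(R·A) = 0.165/(0.2153×16.6)

k ≈ 0.0462 W/(m·K)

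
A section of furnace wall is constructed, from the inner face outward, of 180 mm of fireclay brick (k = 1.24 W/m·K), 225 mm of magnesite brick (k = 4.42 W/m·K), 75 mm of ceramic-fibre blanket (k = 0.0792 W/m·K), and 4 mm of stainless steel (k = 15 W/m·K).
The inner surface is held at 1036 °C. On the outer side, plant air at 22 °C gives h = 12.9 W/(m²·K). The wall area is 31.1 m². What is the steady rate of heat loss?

Using the resistance-network approach (series):
R_fireclay brick = L/(kA) = 0.18/(1.24×31.1) = 0.004668 K/W
R_magnesite brick = L/(kA) = 0.225/(4.42×31.1) = 0.001637 K/W
R_ceramic-fibre blanket = L/(kA) = 0.075/(0.0792×31.1) = 0.03045 K/W
R_stainless steel = L/(kA) = 0.004/(15×31.1) = 8.574×10^-6 K/W
R_outer film = 1/(h_o·A) = 1/(12.9×31.1) = 0.002493 K/W
R_total = 0.03925 K/W
Q = ΔT / R_total = 1014 / 0.03925

Q ≈ 25800 W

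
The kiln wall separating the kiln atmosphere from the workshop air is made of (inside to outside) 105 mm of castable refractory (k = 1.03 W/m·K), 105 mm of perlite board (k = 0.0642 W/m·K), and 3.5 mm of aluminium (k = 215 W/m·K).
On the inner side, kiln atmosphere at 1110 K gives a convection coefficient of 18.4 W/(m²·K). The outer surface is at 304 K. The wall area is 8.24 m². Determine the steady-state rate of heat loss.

Using the resistance-network approach (series):
R_inner film = 1/(h_i·A) = 1/(18.4×8.24) = 0.006596 K/W
R_castable refractory = L/(kA) = 0.105/(1.03×8.24) = 0.01237 K/W
R_perlite board = L/(kA) = 0.105/(0.0642×8.24) = 0.1985 K/W
R_aluminium = L/(kA) = 0.0035/(215×8.24) = 1.976×10^-6 K/W
R_total = 0.2175 K/W
Q = ΔT / R_total = 806 / 0.2175

Q ≈ 3710 W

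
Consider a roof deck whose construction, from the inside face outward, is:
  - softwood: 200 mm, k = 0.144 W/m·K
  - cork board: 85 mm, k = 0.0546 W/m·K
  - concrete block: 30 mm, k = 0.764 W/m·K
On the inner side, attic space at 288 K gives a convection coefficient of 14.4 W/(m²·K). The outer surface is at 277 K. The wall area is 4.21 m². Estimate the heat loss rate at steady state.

Q ≈ 15.2 W

Using the resistance-network approach (series):
R_inner film = 1/(h_i·A) = 1/(14.4×4.21) = 0.0165 K/W
R_softwood = L/(kA) = 0.2/(0.144×4.21) = 0.3299 K/W
R_cork board = L/(kA) = 0.085/(0.0546×4.21) = 0.3698 K/W
R_concrete block = L/(kA) = 0.03/(0.764×4.21) = 0.009327 K/W
R_total = 0.7255 K/W
Q = ΔT / R_total = 11 / 0.7255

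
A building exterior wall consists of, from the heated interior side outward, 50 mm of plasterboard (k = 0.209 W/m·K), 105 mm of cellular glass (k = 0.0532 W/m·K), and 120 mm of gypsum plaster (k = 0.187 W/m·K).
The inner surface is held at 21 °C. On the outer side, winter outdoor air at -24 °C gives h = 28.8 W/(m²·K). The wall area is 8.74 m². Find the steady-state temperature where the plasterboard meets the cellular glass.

Using the resistance-network approach (series):
R_plasterboard = L/(kA) = 0.05/(0.209×8.74) = 0.02737 K/W
R_cellular glass = L/(kA) = 0.105/(0.0532×8.74) = 0.2258 K/W
R_gypsum plaster = L/(kA) = 0.12/(0.187×8.74) = 0.07342 K/W
R_outer film = 1/(h_o·A) = 1/(28.8×8.74) = 0.003973 K/W
R_total = 0.3306 K/W;  Q = ΔT/R_total = 45/0.3306 = 136.1 W
T_interface = T_inner − Q·ΣR(inner→interface) = 21 − 136×0.02737

T ≈ 17.3 °C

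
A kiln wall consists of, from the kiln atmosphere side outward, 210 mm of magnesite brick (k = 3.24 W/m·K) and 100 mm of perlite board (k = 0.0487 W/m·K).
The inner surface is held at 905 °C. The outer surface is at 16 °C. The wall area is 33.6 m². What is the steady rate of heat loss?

Thermal resistances in series:
R_magnesite brick = L/(kA) = 0.21/(3.24×33.6) = 0.001929 K/W
R_perlite board = L/(kA) = 0.1/(0.0487×33.6) = 0.06111 K/W
R_total = 0.06304 K/W
Q = ΔT / R_total = 889 / 0.06304

Q ≈ 14100 W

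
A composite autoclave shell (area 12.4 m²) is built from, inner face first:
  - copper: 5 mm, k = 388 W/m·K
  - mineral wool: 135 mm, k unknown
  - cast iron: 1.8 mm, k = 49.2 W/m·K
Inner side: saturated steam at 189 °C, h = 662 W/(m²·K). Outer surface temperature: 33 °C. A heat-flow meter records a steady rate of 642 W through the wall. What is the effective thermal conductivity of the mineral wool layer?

k ≈ 0.0448 W/(m·K)

Treating each layer as a thermal resistance in series:
R_inner film = 1/(h_i·A) = 1/(662×12.4) = 1.218×10^-4 K/W
R_copper = L/(kA) = 0.005/(388×12.4) = 1.039×10^-6 K/W
R_cast iron = L/(kA) = 0.0018/(49.2×12.4) = 2.95×10^-6 K/W
Sum of known resistances R_other = 1.258×10^-4 K/W
Total R = ΔT/Q = 156/642 = 0.243 K/W
R_mineral wool = R_total − R_other = 0.2429 K/W
k = L/(R·A) = 0.135/(0.2429×12.4)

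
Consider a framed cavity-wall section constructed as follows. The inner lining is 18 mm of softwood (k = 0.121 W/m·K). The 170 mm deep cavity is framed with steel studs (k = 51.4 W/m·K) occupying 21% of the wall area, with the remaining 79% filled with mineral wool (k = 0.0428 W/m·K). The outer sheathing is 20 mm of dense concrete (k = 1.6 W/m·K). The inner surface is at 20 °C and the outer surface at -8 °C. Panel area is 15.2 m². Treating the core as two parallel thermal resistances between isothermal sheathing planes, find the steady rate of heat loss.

Q ≈ 2410 W

Sheathing layers in series; stud and cavity paths in parallel between them.
R_inner = 0.018/(0.121×15.2) = 0.009787 K/W
R_stud  = 0.17/(51.4×0.21×15.2) = 0.001036 K/W
R_cav   = 0.17/(0.0428×0.79×15.2) = 0.3308 K/W
1/R_core = 1/R_stud + 1/R_cav → R_core = 0.001033 K/W
R_outer = 0.02/(1.6×15.2) = 8.224×10^-4 K/W
R_total = 0.01164 K/W
Q = ΔT/R_total = 28/0.01164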